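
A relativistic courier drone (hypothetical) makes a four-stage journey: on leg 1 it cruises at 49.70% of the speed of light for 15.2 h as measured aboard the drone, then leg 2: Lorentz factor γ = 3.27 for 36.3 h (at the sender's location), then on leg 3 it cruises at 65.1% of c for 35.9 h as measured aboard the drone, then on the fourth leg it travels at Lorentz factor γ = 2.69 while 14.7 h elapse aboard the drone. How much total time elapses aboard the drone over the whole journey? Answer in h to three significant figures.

Leg 1: 15.2 h is already measured aboard the drone.
Leg 2: γ = 3.27; τ_2 = 36.3/3.270 = 11.10 h.
Leg 3: 35.9 h is already measured aboard the drone.
Leg 4: 14.7 h is already measured aboard the drone.
Total: 15.20 + 11.10 + 35.90 + 14.70 h.

τ = 76.9 h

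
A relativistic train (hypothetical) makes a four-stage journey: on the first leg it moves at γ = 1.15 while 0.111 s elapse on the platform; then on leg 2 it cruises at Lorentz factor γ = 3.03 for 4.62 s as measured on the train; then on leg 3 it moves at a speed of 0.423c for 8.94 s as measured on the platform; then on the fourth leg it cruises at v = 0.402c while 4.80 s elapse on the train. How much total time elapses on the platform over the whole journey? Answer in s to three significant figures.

Δt = 28.3 s

Leg 1: 0.111 s is already measured on the platform.
Leg 2: γ = 3.03; Δt_2 = 3.030 × 4.62 = 14.00 s.
Leg 3: 8.94 s is already measured on the platform.
Leg 4: γ = 1/√(1 − 0.402²) = 1/√0.8384 = 1.092; Δt_4 = 1.092 × 4.80 = 5.242 s.
Total: 0.1110 + 14.00 + 8.940 + 5.242 s.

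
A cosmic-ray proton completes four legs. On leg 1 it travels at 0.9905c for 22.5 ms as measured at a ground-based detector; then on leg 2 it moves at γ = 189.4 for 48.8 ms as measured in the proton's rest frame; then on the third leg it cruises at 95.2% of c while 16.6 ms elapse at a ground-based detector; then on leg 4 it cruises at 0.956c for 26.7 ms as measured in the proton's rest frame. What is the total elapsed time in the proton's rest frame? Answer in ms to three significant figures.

τ = 83.7 ms

Leg 1: γ = 1/√(1 − 0.9905²) = 1/√0.01891 = 7.272; τ_1 = 22.5/7.272 = 3.094 ms.
Leg 2: 48.8 ms is already measured in the proton's rest frame.
Leg 3: β = 0.952; γ = 1/√(1 − 0.952²) = 1/√0.09370 = 3.267; τ_3 = 16.6/3.267 = 5.081 ms.
Leg 4: 26.7 ms is already measured in the proton's rest frame.
Total: 3.094 + 48.80 + 5.081 + 26.70 ms.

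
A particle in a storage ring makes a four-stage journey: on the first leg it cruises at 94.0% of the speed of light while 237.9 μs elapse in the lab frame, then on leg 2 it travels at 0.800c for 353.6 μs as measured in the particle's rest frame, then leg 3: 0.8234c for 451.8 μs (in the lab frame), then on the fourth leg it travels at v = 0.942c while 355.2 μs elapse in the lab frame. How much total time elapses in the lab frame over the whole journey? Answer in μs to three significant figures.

Leg 1: 237.9 μs is already measured in the lab frame.
Leg 2: γ = 1/√(1 − 0.800²) = 5/3 ≈ 1.667; Δt_2 = 1.667 × 353.6 = 589.3 μs.
Leg 3: 451.8 μs is already measured in the lab frame.
Leg 4: 355.2 μs is already measured in the lab frame.
Total: 237.9 + 589.3 + 451.8 + 355.2 μs.

Δt = 1630 μs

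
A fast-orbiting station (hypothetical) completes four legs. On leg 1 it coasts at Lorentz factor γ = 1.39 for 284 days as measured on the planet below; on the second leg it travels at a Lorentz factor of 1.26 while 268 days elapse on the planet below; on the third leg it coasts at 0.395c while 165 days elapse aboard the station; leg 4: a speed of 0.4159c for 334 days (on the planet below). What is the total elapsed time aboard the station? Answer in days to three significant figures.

τ = 886 days

Leg 1: γ = 1.39; τ_1 = 284/1.390 = 204.3 days.
Leg 2: γ = 1.26; τ_2 = 268/1.260 = 212.7 days.
Leg 3: 165 days is already measured aboard the station.
Leg 4: γ = 1/√(1 − 0.4159²) = 1/√0.8270 = 1.100; τ_4 = 334/1.100 = 303.7 days.
Total: 204.3 + 212.7 + 165.0 + 303.7 days.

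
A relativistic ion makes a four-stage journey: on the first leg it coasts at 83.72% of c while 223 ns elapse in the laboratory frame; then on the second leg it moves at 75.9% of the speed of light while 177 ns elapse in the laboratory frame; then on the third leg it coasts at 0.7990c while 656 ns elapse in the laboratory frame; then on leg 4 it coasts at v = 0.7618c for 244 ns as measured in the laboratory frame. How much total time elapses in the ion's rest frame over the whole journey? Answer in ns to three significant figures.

τ = 790 ns

Leg 1: β = 0.8372; γ = 1/√(1 − 0.8372²) = 1/√0.2991 = 1.828; τ_1 = 223/1.828 = 122.0 ns.
Leg 2: β = 0.759; γ = 1/√(1 − 0.759²) = 1/√0.4239 = 1.536; τ_2 = 177/1.536 = 115.2 ns.
Leg 3: γ = 1/√(1 − 0.7990²) = 1/√0.3616 = 1.663; τ_3 = 656/1.663 = 394.5 ns.
Leg 4: γ = 1/√(1 − 0.7618²) = 1/√0.4197 = 1.544; τ_4 = 244/1.544 = 158.1 ns.
Total: 122.0 + 115.2 + 394.5 + 158.1 ns.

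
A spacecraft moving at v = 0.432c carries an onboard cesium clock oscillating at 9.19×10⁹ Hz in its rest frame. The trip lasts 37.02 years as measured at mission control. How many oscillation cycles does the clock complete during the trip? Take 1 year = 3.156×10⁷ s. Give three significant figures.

N = 9.68×10¹⁸

γ = 1/√(1 − 0.432²) = 1/√0.8134 = 1.109
The oscillator's own cycle count is N = f × τ where τ is the proper time aboard the spacecraft. τ = Δt/γ = 37.02/1.109 = 33.39 years = 1.054×10⁹ s.
N = 9.19×10⁹ × 1.054×10⁹ = 9.684×10¹⁸.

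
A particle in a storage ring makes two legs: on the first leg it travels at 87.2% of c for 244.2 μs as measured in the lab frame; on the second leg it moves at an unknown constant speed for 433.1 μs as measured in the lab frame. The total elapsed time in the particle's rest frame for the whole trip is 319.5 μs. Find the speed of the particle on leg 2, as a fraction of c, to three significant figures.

β = 0.887

Leg 1: β = 0.872; γ = 1/√(1 − 0.872²) = 1/√0.2396 = 2.043; τ_1 = 244.2/2.043 = 119.5 μs.
Leg 2: speed unknown; τ_2 = 433.1/γ_2.
Total proper time: 119.5 + τ_2 = 319.5, so τ_2 = 319.5 − 119.5 = 200.0 μs.
γ_2 = 433.1/200.0 = 2.166; β = √(1 − 1/γ²) = √0.7868.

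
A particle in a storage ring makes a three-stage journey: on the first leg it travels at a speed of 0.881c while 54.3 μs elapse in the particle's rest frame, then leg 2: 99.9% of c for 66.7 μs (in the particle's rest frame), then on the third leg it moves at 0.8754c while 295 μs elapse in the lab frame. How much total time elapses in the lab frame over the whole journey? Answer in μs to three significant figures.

Δt = 1900 μs

Leg 1: γ = 1/√(1 − 0.881²) = 1/√0.2238 = 2.114; Δt_1 = 2.114 × 54.3 = 114.8 μs.
Leg 2: β = 0.999; γ = 1/√(1 − 0.999²) = 1/√0.001999 = 22.37; Δt_2 = 22.37 × 66.7 = 1492 μs.
Leg 3: 295 μs is already measured in the lab frame.
Total: 114.8 + 1492 + 295.0 μs.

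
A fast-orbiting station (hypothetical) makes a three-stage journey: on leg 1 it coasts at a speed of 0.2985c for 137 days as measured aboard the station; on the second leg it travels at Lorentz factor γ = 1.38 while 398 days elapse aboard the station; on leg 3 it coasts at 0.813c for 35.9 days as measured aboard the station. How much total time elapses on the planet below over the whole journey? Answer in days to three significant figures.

Leg 1: γ = 1/√(1 − 0.2985²) = 1/√0.9109 = 1.048; Δt_1 = 1.048 × 137 = 143.5 days.
Leg 2: γ = 1.38; Δt_2 = 1.380 × 398 = 549.2 days.
Leg 3: γ = 1/√(1 − 0.813²) = 1/√0.3390 = 1.717; Δt_3 = 1.717 × 35.9 = 61.66 days.
Total: 143.5 + 549.2 + 61.66 days.

Δt = 754 days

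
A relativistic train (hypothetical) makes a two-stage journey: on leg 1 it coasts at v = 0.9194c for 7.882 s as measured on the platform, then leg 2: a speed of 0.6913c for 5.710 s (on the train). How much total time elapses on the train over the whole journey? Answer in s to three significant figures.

Leg 1: γ = 1/√(1 − 0.9194²) = 1/√0.1547 = 2.542; τ_1 = 7.882/2.542 = 3.100 s.
Leg 2: 5.710 s is already measured on the train.
Total: 3.100 + 5.710 s.

τ = 8.81 s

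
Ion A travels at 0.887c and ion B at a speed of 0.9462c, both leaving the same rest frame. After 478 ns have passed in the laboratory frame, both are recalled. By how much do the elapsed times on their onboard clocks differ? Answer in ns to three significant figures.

|τ_A − τ_B| = 66.1 ns

A: γ = 1/√(1 − 0.887²) = 1/√0.2132 = 2.166; τ_A = 478/2.166 = 220.7 ns.
B: γ = 1/√(1 − 0.9462²) = 1/√0.1047 = 3.090; τ_B = 478/3.090 = 154.7 ns.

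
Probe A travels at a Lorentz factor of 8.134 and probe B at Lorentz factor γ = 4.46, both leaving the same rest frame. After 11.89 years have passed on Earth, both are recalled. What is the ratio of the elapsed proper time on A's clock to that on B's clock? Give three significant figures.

A: γ = 8.134. B: γ = 4.46.
τ_A/τ_B = γ_B/γ_A = 4.460/8.134 = 0.5483, so τ_A/τ_B = 0.5483.

τ_A/τ_B = 0.548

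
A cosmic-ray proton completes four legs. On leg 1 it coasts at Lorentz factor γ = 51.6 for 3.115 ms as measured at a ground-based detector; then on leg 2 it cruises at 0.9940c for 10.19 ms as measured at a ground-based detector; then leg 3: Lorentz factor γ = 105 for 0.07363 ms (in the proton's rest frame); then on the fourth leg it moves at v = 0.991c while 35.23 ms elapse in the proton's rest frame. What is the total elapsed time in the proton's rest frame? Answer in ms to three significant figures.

τ = 36.5 ms

Leg 1: γ = 51.6; τ_1 = 3.115/51.60 = 0.06037 ms.
Leg 2: γ = 1/√(1 − 0.9940²) = 1/√0.01196 = 9.142; τ_2 = 10.19/9.142 = 1.115 ms.
Leg 3: 0.07363 ms is already measured in the proton's rest frame.
Leg 4: 35.23 ms is already measured in the proton's rest frame.
Total: 0.06037 + 1.115 + 0.07363 + 35.23 ms.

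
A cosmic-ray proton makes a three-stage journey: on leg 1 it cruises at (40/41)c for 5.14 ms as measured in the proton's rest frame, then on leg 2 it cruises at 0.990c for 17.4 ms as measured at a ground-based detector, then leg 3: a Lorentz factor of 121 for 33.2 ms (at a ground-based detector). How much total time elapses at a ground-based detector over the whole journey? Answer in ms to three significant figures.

Leg 1: γ = 1/√(1 − (40/41)²) = 41/9 ≈ 4.556; Δt_1 = 4.556 × 5.14 = 23.42 ms.
Leg 2: 17.4 ms is already measured at a ground-based detector.
Leg 3: 33.2 ms is already measured at a ground-based detector.
Total: 23.42 + 17.40 + 33.20 ms.

Δt = 74.0 ms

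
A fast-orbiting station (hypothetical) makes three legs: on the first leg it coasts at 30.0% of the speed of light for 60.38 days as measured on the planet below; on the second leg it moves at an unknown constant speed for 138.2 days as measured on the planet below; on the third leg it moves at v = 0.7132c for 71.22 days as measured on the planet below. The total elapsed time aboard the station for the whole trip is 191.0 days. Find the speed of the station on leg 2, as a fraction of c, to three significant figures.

Leg 1: β = 0.300; γ = 1/√(1 − 0.300²) = 1/√0.9100 = 1.048; τ_1 = 60.38/1.048 = 57.60 days.
Leg 2: speed unknown; τ_2 = 138.2/γ_2.
Leg 3: γ = 1/√(1 − 0.7132²) = 1/√0.4913 = 1.427; τ_3 = 71.22/1.427 = 49.92 days.
Total proper time: 57.60 + τ_2 + 49.92 = 191.0, so τ_2 = 191.0 − 107.5 = 83.48 days.
γ_2 = 138.2/83.48 = 1.656; β = √(1 − 1/γ²) = √0.6351.

β = 0.797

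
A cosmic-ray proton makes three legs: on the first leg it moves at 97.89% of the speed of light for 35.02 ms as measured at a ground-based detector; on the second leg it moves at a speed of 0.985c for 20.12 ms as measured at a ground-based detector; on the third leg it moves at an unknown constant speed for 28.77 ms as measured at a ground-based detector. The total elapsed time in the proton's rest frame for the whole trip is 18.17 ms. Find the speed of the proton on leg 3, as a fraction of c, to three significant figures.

β = 0.965

Leg 1: β = 0.9789; γ = 1/√(1 − 0.9789²) = 1/√0.04175 = 4.894; τ_1 = 35.02/4.894 = 7.156 ms.
Leg 2: γ = 1/√(1 − 0.985²) = 1/√0.02977 = 5.795; τ_2 = 20.12/5.795 = 3.472 ms.
Leg 3: speed unknown; τ_3 = 28.77/γ_3.
Total proper time: 7.156 + 3.472 + τ_3 = 18.17, so τ_3 = 18.17 − 10.63 = 7.542 ms.
γ_3 = 28.77/7.542 = 3.815; β = √(1 − 1/γ²) = √0.9313.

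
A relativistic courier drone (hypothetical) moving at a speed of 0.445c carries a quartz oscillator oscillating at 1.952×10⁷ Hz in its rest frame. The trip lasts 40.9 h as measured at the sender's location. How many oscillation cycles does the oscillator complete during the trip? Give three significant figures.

γ = 1/√(1 − 0.445²) = 1/√0.8020 = 1.117
The oscillator's own cycle count is N = f × τ where τ is the proper time aboard the drone. τ = Δt/γ = 40.9/1.117 = 36.63 h = 1.319×10⁵ s.
N = 1.952×10⁷ × 1.319×10⁵ = 2.574×10¹².

N = 2.57×10¹²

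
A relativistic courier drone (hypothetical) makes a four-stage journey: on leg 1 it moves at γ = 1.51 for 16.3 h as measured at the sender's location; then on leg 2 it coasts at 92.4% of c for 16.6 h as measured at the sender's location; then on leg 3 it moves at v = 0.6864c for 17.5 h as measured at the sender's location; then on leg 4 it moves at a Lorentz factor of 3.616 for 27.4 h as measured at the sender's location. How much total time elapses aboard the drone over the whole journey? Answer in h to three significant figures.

τ = 37.4 h

Leg 1: γ = 1.51; τ_1 = 16.3/1.510 = 10.79 h.
Leg 2: β = 0.924; γ = 1/√(1 − 0.924²) = 1/√0.1462 = 2.615; τ_2 = 16.6/2.615 = 6.348 h.
Leg 3: γ = 1/√(1 − 0.6864²) = 1/√0.5289 = 1.375; τ_3 = 17.5/1.375 = 12.73 h.
Leg 4: γ = 3.616; τ_4 = 27.4/3.616 = 7.577 h.
Total: 10.79 + 6.348 + 12.73 + 7.577 h.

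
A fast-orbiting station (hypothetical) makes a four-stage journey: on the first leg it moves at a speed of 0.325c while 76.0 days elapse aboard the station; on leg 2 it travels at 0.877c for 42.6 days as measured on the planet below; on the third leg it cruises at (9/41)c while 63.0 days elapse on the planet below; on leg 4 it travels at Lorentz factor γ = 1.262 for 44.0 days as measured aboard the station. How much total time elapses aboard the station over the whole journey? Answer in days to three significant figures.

Leg 1: 76.0 days is already measured aboard the station.
Leg 2: γ = 1/√(1 − 0.877²) = 1/√0.2309 = 2.081; τ_2 = 42.6/2.081 = 20.47 days.
Leg 3: γ = 1/√(1 − (9/41)²) = 41/40 = 1.025; τ_3 = 63.0/1.025 = 61.46 days.
Leg 4: 44.0 days is already measured aboard the station.
Total: 76.00 + 20.47 + 61.46 + 44.00 days.

τ = 202 days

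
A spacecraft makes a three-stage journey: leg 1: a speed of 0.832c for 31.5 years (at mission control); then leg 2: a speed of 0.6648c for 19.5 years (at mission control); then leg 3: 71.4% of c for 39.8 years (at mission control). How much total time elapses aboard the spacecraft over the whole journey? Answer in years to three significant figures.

τ = 59.9 years

Leg 1: γ = 1/√(1 − 0.832²) = 1/√0.3078 = 1.803; τ_1 = 31.5/1.803 = 17.48 years.
Leg 2: γ = 1/√(1 − 0.6648²) = 1/√0.5580 = 1.339; τ_2 = 19.5/1.339 = 14.57 years.
Leg 3: β = 0.714; γ = 1/√(1 − 0.714²) = 1/√0.4902 = 1.428; τ_3 = 39.8/1.428 = 27.87 years.
Total: 17.48 + 14.57 + 27.87 years.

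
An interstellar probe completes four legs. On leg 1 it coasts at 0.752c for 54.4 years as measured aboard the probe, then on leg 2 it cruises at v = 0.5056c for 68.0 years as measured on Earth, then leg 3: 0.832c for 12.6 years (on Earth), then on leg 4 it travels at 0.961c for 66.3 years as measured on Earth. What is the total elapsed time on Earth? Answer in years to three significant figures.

Δt = 229 years

Leg 1: γ = 1/√(1 − 0.752²) = 1/√0.4345 = 1.517; Δt_1 = 1.517 × 54.4 = 82.53 years.
Leg 2: 68.0 years is already measured on Earth.
Leg 3: 12.6 years is already measured on Earth.
Leg 4: 66.3 years is already measured on Earth.
Total: 82.53 + 68.00 + 12.60 + 66.30 years.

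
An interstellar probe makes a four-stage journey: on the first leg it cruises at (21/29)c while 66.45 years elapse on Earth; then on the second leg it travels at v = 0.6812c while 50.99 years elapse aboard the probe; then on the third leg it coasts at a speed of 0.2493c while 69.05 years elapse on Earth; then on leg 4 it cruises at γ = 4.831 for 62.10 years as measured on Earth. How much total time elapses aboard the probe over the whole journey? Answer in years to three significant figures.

Leg 1: γ = 1/√(1 − (21/29)²) = 29/20 = 1.450; τ_1 = 66.45/1.450 = 45.83 years.
Leg 2: 50.99 years is already measured aboard the probe.
Leg 3: γ = 1/√(1 − 0.2493²) = 1/√0.9378 = 1.033; τ_3 = 69.05/1.033 = 66.87 years.
Leg 4: γ = 4.831; τ_4 = 62.10/4.831 = 12.85 years.
Total: 45.83 + 50.99 + 66.87 + 12.85 years.

τ = 177 years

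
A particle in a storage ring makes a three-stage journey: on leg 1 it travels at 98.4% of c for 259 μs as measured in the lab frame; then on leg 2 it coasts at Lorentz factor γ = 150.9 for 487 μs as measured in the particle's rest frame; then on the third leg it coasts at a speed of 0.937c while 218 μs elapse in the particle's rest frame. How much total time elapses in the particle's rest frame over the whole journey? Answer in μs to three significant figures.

τ = 751 μs

Leg 1: β = 0.984; γ = 1/√(1 − 0.984²) = 1/√0.03174 = 5.613; τ_1 = 259/5.613 = 46.15 μs.
Leg 2: 487 μs is already measured in the particle's rest frame.
Leg 3: 218 μs is already measured in the particle's rest frame.
Total: 46.15 + 487.0 + 218.0 μs.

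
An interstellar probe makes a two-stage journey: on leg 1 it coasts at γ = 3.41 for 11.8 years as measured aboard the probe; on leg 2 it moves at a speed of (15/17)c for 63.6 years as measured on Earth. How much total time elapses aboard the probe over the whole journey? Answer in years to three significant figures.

τ = 41.7 years

Leg 1: 11.8 years is already measured aboard the probe.
Leg 2: γ = 1/√(1 − (15/17)²) = 17/8 = 2.125; τ_2 = 63.6/2.125 = 29.93 years.
Total: 11.80 + 29.93 years.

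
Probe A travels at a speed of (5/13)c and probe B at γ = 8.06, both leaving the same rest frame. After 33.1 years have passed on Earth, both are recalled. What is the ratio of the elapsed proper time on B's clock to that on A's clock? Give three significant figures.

τ_B/τ_A = 0.134

A: γ = 1/√(1 − (5/13)²) = 13/12 ≈ 1.083. B: γ = 8.06.
τ_A/τ_B = γ_B/γ_A = 8.060/1.083 = 7.440, so τ_B/τ_A = 0.1344.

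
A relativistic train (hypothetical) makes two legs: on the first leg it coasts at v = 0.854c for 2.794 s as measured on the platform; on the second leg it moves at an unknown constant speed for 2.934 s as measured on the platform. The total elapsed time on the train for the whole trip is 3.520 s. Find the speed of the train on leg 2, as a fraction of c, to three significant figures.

β = 0.710

Leg 1: γ = 1/√(1 − 0.854²) = 1/√0.2707 = 1.922; τ_1 = 2.794/1.922 = 1.454 s.
Leg 2: speed unknown; τ_2 = 2.934/γ_2.
Total proper time: 1.454 + τ_2 = 3.520, so τ_2 = 3.520 − 1.454 = 2.066 s.
γ_2 = 2.934/2.066 = 1.420; β = √(1 − 1/γ²) = √0.5040.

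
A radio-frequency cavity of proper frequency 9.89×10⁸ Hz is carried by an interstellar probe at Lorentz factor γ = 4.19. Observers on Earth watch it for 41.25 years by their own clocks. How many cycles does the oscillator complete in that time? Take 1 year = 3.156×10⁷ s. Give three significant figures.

γ = 4.19
During 41.25 years of lab time, the oscillator's proper time advances by τ = Δt/γ = 41.25/4.190 = 9.845 years = 3.107×10⁸ s.
N = f × τ = 9.89×10⁸ × 3.107×10⁸ = 3.073×10¹⁷.

N = 3.07×10¹⁷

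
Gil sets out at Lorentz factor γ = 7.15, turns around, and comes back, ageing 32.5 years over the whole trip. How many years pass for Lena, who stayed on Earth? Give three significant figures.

γ = 7.15
Earth-frame duration is the dilated interval: Δt = γτ = 7.150 × 32.5 years.

Δt = 232 years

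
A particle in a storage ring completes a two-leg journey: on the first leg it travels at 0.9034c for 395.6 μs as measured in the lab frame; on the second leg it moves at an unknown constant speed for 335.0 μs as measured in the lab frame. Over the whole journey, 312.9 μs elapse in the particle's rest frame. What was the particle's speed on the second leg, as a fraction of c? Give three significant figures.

Leg 1: γ = 1/√(1 − 0.9034²) = 1/√0.1839 = 2.332; τ_1 = 395.6/2.332 = 169.6 μs.
Leg 2: speed unknown; τ_2 = 335.0/γ_2.
Total proper time: 169.6 + τ_2 = 312.9, so τ_2 = 312.9 − 169.6 = 143.3 μs.
γ_2 = 335.0/143.3 = 2.338; β = √(1 − 1/γ²) = √0.8171.

β = 0.904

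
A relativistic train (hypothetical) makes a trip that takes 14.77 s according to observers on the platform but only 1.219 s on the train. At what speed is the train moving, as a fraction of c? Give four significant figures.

v = 0.9966c

The proper time is measured on the train (both events occur at the train's location); Δt is measured on the platform. γ = Δt/τ = 14.77/1.219 = 12.12.
β = √(1 − 1/γ²) = √(1 − 0.006812) = √0.9932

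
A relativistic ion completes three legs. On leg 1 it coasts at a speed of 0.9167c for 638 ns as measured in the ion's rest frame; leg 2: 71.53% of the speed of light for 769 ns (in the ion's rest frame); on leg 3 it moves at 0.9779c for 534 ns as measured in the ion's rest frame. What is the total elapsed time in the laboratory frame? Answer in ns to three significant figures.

Leg 1: γ = 1/√(1 − 0.9167²) = 1/√0.1597 = 2.503; Δt_1 = 2.503 × 638 = 1597 ns.
Leg 2: β = 0.7153; γ = 1/√(1 − 0.7153²) = 1/√0.4883 = 1.431; Δt_2 = 1.431 × 769 = 1100 ns.
Leg 3: γ = 1/√(1 − 0.9779²) = 1/√0.04371 = 4.783; Δt_3 = 4.783 × 534 = 2554 ns.
Total: 1597 + 1100 + 2554 ns.

Δt = 5250 ns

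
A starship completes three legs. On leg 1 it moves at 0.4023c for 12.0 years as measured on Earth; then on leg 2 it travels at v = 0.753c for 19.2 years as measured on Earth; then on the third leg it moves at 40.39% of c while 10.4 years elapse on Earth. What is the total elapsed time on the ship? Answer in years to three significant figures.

τ = 33.1 years

Leg 1: γ = 1/√(1 − 0.4023²) = 1/√0.8382 = 1.092; τ_1 = 12.0/1.092 = 10.99 years.
Leg 2: γ = 1/√(1 − 0.753²) = 1/√0.4330 = 1.520; τ_2 = 19.2/1.520 = 12.63 years.
Leg 3: β = 0.4039; γ = 1/√(1 − 0.4039²) = 1/√0.8369 = 1.093; τ_3 = 10.4/1.093 = 9.514 years.
Total: 10.99 + 12.63 + 9.514 years.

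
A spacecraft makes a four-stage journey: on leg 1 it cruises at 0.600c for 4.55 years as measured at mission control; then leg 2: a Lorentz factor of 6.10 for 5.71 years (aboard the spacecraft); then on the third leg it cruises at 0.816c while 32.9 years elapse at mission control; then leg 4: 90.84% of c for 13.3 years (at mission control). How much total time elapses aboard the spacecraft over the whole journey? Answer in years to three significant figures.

τ = 33.9 years

Leg 1: γ = 1/√(1 − 0.600²) = 5/4 = 1.250; τ_1 = 4.55/1.250 = 3.640 years.
Leg 2: 5.71 years is already measured aboard the spacecraft.
Leg 3: γ = 1/√(1 − 0.816²) = 1/√0.3341 = 1.730; τ_3 = 32.9/1.730 = 19.02 years.
Leg 4: β = 0.9084; γ = 1/√(1 − 0.9084²) = 1/√0.1748 = 2.392; τ_4 = 13.3/2.392 = 5.561 years.
Total: 3.640 + 5.710 + 19.02 + 5.561 years.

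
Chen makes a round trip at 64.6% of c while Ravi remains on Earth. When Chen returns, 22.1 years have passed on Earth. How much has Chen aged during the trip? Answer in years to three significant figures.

τ = 16.9 years

β = 0.646; γ = 1/√(1 − 0.646²) = 1/√0.5827 = 1.310
Chen's clock measures proper time along the trip: τ = Δt/γ = 22.1/1.310 years.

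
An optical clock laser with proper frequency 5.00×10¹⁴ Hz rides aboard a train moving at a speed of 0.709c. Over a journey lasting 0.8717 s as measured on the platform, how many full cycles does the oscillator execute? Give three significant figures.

N = 3.07×10¹⁴

γ = 1/√(1 − 0.709²) = 1/√0.4973 = 1.418
The oscillator's own cycle count is N = f × τ where τ is the proper time on the train. τ = Δt/γ = 0.8717/1.418 = 0.6147 s = 6.147×10⁻¹ s.
N = 5.00×10¹⁴ × 6.147×10⁻¹ = 3.074×10¹⁴.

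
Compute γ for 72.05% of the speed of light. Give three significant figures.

β = 0.7205; γ = 1/√(1 − 0.7205²) = 1/√0.4809 = 1.442

γ = 1.44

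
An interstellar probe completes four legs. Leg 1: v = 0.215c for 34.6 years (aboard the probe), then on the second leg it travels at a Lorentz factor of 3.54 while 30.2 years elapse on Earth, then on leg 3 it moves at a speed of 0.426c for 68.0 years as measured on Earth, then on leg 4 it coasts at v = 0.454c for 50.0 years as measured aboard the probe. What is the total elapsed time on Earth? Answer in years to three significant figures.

Δt = 190 years

Leg 1: γ = 1/√(1 − 0.215²) = 1/√0.9538 = 1.024; Δt_1 = 1.024 × 34.6 = 35.43 years.
Leg 2: 30.2 years is already measured on Earth.
Leg 3: 68.0 years is already measured on Earth.
Leg 4: γ = 1/√(1 − 0.454²) = 1/√0.7939 = 1.122; Δt_4 = 1.122 × 50.0 = 56.12 years.
Total: 35.43 + 30.20 + 68.00 + 56.12 years.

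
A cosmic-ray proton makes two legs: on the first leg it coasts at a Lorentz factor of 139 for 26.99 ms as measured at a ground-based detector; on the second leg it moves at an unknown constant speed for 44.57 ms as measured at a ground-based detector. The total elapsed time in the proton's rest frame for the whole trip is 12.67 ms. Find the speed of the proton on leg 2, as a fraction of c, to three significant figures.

β = 0.960

Leg 1: γ = 139; τ_1 = 26.99/139.0 = 0.1942 ms.
Leg 2: speed unknown; τ_2 = 44.57/γ_2.
Total proper time: 0.1942 + τ_2 = 12.67, so τ_2 = 12.67 − 0.1942 = 12.48 ms.
γ_2 = 44.57/12.48 = 3.573; β = √(1 − 1/γ²) = √0.9216.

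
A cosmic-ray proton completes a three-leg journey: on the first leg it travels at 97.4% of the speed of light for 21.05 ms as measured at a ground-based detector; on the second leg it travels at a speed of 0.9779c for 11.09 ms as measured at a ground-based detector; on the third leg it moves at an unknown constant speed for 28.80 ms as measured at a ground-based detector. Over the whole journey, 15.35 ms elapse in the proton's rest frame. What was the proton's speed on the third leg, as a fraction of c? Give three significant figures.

Leg 1: β = 0.974; γ = 1/√(1 − 0.974²) = 1/√0.05132 = 4.414; τ_1 = 21.05/4.414 = 4.769 ms.
Leg 2: γ = 1/√(1 − 0.9779²) = 1/√0.04371 = 4.783; τ_2 = 11.09/4.783 = 2.319 ms.
Leg 3: speed unknown; τ_3 = 28.80/γ_3.
Total proper time: 4.769 + 2.319 + τ_3 = 15.35, so τ_3 = 15.35 − 7.087 = 8.263 ms.
γ_3 = 28.80/8.263 = 3.486; β = √(1 − 1/γ²) = √0.9177.

β = 0.958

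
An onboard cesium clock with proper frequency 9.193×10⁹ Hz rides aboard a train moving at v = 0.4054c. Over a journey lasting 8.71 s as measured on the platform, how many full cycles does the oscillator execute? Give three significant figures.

γ = 1/√(1 − 0.4054²) = 1/√0.8357 = 1.094
The oscillator's own cycle count is N = f × τ where τ is the proper time on the train. τ = Δt/γ = 8.71/1.094 = 7.962 s = 7.962×10⁰ s.
N = 9.193×10⁹ × 7.962×10⁰ = 7.320×10¹⁰.

N = 7.32×10¹⁰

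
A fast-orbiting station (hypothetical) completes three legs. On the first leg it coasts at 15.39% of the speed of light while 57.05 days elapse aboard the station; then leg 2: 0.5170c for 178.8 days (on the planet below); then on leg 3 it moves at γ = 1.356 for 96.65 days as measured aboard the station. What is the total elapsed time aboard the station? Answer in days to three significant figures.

Leg 1: 57.05 days is already measured aboard the station.
Leg 2: γ = 1/√(1 − 0.5170²) = 1/√0.7327 = 1.168; τ_2 = 178.8/1.168 = 153.1 days.
Leg 3: 96.65 days is already measured aboard the station.
Total: 57.05 + 153.1 + 96.65 days.

τ = 307 days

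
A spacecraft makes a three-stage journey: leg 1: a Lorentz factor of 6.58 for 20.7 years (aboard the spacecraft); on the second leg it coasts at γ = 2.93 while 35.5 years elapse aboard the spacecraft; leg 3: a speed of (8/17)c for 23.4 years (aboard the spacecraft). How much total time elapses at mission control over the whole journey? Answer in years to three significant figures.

Δt = 267 years

Leg 1: γ = 6.58; Δt_1 = 6.580 × 20.7 = 136.2 years.
Leg 2: γ = 2.93; Δt_2 = 2.930 × 35.5 = 104.0 years.
Leg 3: γ = 1/√(1 − (8/17)²) = 17/15 ≈ 1.133; Δt_3 = 1.133 × 23.4 = 26.52 years.
Total: 136.2 + 104.0 + 26.52 years.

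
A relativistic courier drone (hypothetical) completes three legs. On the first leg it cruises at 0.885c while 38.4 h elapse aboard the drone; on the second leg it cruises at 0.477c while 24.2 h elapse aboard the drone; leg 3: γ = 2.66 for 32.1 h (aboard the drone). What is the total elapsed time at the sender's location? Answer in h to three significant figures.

Leg 1: γ = 1/√(1 − 0.885²) = 1/√0.2168 = 2.148; Δt_1 = 2.148 × 38.4 = 82.48 h.
Leg 2: γ = 1/√(1 − 0.477²) = 1/√0.7725 = 1.138; Δt_2 = 1.138 × 24.2 = 27.53 h.
Leg 3: γ = 2.66; Δt_3 = 2.660 × 32.1 = 85.39 h.
Total: 82.48 + 27.53 + 85.39 h.

Δt = 195 h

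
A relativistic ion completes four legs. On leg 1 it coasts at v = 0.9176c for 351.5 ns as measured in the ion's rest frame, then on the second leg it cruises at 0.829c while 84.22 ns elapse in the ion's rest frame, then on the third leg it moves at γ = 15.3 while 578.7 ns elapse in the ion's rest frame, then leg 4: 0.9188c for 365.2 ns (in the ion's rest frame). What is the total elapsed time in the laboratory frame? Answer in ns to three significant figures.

Leg 1: γ = 1/√(1 − 0.9176²) = 1/√0.1580 = 2.516; Δt_1 = 2.516 × 351.5 = 884.3 ns.
Leg 2: γ = 1/√(1 − 0.829²) = 1/√0.3128 = 1.788; Δt_2 = 1.788 × 84.22 = 150.6 ns.
Leg 3: γ = 15.3; Δt_3 = 15.30 × 578.7 = 8854 ns.
Leg 4: γ = 1/√(1 − 0.9188²) = 1/√0.1558 = 2.533; Δt_4 = 2.533 × 365.2 = 925.2 ns.
Total: 884.3 + 150.6 + 8854 + 925.2 ns.

Δt = 1.08×10⁴ ns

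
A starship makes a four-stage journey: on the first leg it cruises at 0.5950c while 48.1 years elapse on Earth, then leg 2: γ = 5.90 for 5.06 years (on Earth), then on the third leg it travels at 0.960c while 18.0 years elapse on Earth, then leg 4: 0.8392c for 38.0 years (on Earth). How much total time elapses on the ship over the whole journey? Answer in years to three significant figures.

Leg 1: γ = 1/√(1 − 0.5950²) = 1/√0.6460 = 1.244; τ_1 = 48.1/1.244 = 38.66 years.
Leg 2: γ = 5.90; τ_2 = 5.06/5.900 = 0.8576 years.
Leg 3: γ = 1/√(1 − 0.960²) = 25/7 ≈ 3.571; τ_3 = 18.0/3.571 = 5.040 years.
Leg 4: γ = 1/√(1 − 0.8392²) = 1/√0.2957 = 1.839; τ_4 = 38.0/1.839 = 20.67 years.
Total: 38.66 + 0.8576 + 5.040 + 20.67 years.

τ = 65.2 years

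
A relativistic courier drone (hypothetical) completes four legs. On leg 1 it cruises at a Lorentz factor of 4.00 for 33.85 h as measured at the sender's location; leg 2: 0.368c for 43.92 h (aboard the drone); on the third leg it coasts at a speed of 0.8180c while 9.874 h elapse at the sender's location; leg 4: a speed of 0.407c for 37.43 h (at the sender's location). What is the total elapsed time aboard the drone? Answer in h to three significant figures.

τ = 92.3 h

Leg 1: γ = 4.00; τ_1 = 33.85/4.000 = 8.462 h.
Leg 2: 43.92 h is already measured aboard the drone.
Leg 3: γ = 1/√(1 − 0.8180²) = 1/√0.3309 = 1.738; τ_3 = 9.874/1.738 = 5.680 h.
Leg 4: γ = 1/√(1 − 0.407²) = 1/√0.8344 = 1.095; τ_4 = 37.43/1.095 = 34.19 h.
Total: 8.462 + 43.92 + 5.680 + 34.19 h.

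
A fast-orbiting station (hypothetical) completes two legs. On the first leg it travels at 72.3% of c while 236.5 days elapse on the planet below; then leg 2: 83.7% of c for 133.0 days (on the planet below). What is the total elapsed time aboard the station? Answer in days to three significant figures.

τ = 236 days

Leg 1: β = 0.723; γ = 1/√(1 − 0.723²) = 1/√0.4773 = 1.447; τ_1 = 236.5/1.447 = 163.4 days.
Leg 2: β = 0.837; γ = 1/√(1 − 0.837²) = 1/√0.2994 = 1.827; τ_2 = 133.0/1.827 = 72.78 days.
Total: 163.4 + 72.78 days.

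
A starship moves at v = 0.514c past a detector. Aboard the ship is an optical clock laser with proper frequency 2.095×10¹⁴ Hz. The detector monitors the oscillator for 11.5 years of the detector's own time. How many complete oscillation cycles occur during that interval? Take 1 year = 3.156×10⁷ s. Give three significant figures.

γ = 1/√(1 − 0.514²) = 1/√0.7358 = 1.166
During 11.5 years of lab time, the oscillator's proper time advances by τ = Δt/γ = 11.5/1.166 = 9.865 years = 3.113×10⁸ s.
N = f × τ = 2.095×10¹⁴ × 3.113×10⁸ = 6.522×10²².

N = 6.52×10²²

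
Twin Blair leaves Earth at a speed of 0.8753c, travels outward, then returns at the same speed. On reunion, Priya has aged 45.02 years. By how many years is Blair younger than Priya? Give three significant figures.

Δt − τ = 23.2 years

γ = 1/√(1 − 0.8753²) = 1/√0.2338 = 2.068
Blair's elapsed proper time: τ = 45.02/2.068 = 21.77 years.
Age gap = Δt − τ = 45.02 − 21.77 years.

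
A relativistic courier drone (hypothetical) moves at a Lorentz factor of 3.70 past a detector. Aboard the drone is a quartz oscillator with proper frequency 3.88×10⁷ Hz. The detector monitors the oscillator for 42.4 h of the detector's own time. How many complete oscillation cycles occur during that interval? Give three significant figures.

N = 1.60×10¹²

γ = 3.70
During 42.4 h of lab time, the oscillator's proper time advances by τ = Δt/γ = 42.4/3.700 = 11.46 h = 4.125×10⁴ s.
N = f × τ = 3.88×10⁷ × 4.125×10⁴ = 1.601×10¹².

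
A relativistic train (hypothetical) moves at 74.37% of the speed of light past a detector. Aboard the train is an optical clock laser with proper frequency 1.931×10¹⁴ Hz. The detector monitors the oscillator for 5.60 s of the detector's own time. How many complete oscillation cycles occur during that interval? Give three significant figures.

β = 0.7437; γ = 1/√(1 − 0.7437²) = 1/√0.4469 = 1.496
During 5.60 s of lab time, the oscillator's proper time advances by τ = Δt/γ = 5.60/1.496 = 3.744 s = 3.744×10⁰ s.
N = f × τ = 1.931×10¹⁴ × 3.744×10⁰ = 7.229×10¹⁴.

N = 7.23×10¹⁴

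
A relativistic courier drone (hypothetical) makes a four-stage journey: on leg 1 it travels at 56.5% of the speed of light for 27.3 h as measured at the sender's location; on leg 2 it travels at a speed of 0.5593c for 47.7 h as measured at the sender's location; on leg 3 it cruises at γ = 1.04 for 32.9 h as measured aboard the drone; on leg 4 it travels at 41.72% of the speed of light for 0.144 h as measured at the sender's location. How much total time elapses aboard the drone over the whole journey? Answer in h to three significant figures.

τ = 95.1 h

Leg 1: β = 0.565; γ = 1/√(1 − 0.565²) = 1/√0.6808 = 1.212; τ_1 = 27.3/1.212 = 22.52 h.
Leg 2: γ = 1/√(1 − 0.5593²) = 1/√0.6872 = 1.206; τ_2 = 47.7/1.206 = 39.54 h.
Leg 3: 32.9 h is already measured aboard the drone.
Leg 4: β = 0.4172; γ = 1/√(1 − 0.4172²) = 1/√0.8259 = 1.100; τ_4 = 0.144/1.100 = 0.1309 h.
Total: 22.52 + 39.54 + 32.90 + 0.1309 h.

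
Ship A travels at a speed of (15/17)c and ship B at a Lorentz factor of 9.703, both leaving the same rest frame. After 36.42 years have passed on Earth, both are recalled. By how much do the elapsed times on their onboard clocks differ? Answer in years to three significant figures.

|τ_A − τ_B| = 13.4 years

A: γ = 1/√(1 − (15/17)²) = 17/8 = 2.125; τ_A = 36.42/2.125 = 17.14 years.
B: γ = 9.703; τ_B = 36.42/9.703 = 3.753 years.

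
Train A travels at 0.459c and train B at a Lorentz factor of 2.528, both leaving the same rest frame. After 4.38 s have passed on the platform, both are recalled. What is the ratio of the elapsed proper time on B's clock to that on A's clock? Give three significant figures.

A: γ = 1/√(1 − 0.459²) = 1/√0.7893 = 1.126. B: γ = 2.528.
τ_A/τ_B = γ_B/γ_A = 2.528/1.126 = 2.246, so τ_B/τ_A = 0.4452.

τ_B/τ_A = 0.445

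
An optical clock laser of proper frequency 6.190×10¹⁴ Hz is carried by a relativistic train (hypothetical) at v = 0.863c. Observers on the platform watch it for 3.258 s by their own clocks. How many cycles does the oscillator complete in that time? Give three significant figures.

γ = 1/√(1 − 0.863²) = 1/√0.2552 = 1.979
During 3.258 s of lab time, the oscillator's proper time advances by τ = Δt/γ = 3.258/1.979 = 1.646 s = 1.646×10⁰ s.
N = f × τ = 6.190×10¹⁴ × 1.646×10⁰ = 1.019×10¹⁵.

N = 1.02×10¹⁵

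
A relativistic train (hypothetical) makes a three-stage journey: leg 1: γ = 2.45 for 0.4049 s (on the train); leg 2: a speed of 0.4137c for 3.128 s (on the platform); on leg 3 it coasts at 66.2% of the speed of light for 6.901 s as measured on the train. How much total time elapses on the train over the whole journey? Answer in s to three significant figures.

τ = 10.2 s

Leg 1: 0.4049 s is already measured on the train.
Leg 2: γ = 1/√(1 − 0.4137²) = 1/√0.8289 = 1.098; τ_2 = 3.128/1.098 = 2.848 s.
Leg 3: 6.901 s is already measured on the train.
Total: 0.4049 + 2.848 + 6.901 s.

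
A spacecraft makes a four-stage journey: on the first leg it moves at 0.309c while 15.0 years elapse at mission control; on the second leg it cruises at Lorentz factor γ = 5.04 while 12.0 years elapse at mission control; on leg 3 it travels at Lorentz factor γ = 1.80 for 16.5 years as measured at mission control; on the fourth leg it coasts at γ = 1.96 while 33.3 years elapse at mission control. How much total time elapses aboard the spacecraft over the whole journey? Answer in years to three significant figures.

Leg 1: γ = 1/√(1 − 0.309²) = 1/√0.9045 = 1.051; τ_1 = 15.0/1.051 = 14.27 years.
Leg 2: γ = 5.04; τ_2 = 12.0/5.040 = 2.381 years.
Leg 3: γ = 1.80; τ_3 = 16.5/1.800 = 9.167 years.
Leg 4: γ = 1.96; τ_4 = 33.3/1.960 = 16.99 years.
Total: 14.27 + 2.381 + 9.167 + 16.99 years.

τ = 42.8 years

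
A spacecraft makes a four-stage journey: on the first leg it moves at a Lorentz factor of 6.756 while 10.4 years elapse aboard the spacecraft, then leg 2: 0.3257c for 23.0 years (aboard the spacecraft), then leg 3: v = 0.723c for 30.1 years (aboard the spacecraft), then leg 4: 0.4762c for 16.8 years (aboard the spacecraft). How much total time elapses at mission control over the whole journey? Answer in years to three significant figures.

Δt = 157 years

Leg 1: γ = 6.756; Δt_1 = 6.756 × 10.4 = 70.26 years.
Leg 2: γ = 1/√(1 − 0.3257²) = 1/√0.8939 = 1.058; Δt_2 = 1.058 × 23.0 = 24.33 years.
Leg 3: γ = 1/√(1 − 0.723²) = 1/√0.4773 = 1.447; Δt_3 = 1.447 × 30.1 = 43.57 years.
Leg 4: γ = 1/√(1 − 0.4762²) = 1/√0.7732 = 1.137; Δt_4 = 1.137 × 16.8 = 19.11 years.
Total: 70.26 + 24.33 + 43.57 + 19.11 years.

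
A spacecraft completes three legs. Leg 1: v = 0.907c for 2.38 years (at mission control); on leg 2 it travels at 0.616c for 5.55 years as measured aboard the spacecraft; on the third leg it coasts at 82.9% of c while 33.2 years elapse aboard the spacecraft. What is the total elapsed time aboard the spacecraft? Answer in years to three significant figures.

Leg 1: γ = 1/√(1 − 0.907²) = 1/√0.1774 = 2.375; τ_1 = 2.38/2.375 = 1.002 years.
Leg 2: 5.55 years is already measured aboard the spacecraft.
Leg 3: 33.2 years is already measured aboard the spacecraft.
Total: 1.002 + 5.550 + 33.20 years.

τ = 39.8 years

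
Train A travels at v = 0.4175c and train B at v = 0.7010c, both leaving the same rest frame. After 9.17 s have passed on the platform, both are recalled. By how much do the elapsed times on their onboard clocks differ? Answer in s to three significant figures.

|τ_A − τ_B| = 1.79 s

A: γ = 1/√(1 − 0.4175²) = 1/√0.8257 = 1.101; τ_A = 9.17/1.101 = 8.333 s.
B: γ = 1/√(1 − 0.7010²) = 1/√0.5086 = 1.402; τ_B = 9.17/1.402 = 6.540 s.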